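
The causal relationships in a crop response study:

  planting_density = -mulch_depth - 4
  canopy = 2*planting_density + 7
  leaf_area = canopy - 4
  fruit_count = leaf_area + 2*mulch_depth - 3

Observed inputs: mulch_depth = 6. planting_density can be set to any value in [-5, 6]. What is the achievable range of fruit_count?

2 to 24

Intervening on planting_density fixes its value directly, overriding its dependence on mulch_depth.
Substituting into the leaf_area equation gives leaf_area = 2*planting_density + 3.
So fruit_count = 2*planting_density + 12.
Linear in planting_density, so extremes are at the endpoints: planting_density = -5 gives fruit_count = 2; planting_density = 6 gives fruit_count = 24.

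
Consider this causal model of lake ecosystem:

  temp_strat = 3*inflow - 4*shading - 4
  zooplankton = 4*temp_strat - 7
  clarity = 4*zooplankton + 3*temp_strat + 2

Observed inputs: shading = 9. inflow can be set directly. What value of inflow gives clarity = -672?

inflow = 2

Substituting into the temp_strat equation gives temp_strat = 3*inflow - 40.
This gives zooplankton = 12*inflow - 167.
clarity becomes 57*inflow - 786.
Solve 57*inflow - 786 = -672: inflow = (-672 + 786) / 57 = 2.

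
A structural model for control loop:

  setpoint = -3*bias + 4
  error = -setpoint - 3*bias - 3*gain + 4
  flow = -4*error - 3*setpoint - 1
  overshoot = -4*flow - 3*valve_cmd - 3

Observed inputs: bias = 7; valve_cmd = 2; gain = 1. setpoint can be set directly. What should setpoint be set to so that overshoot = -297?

Intervening on setpoint fixes its value directly, overriding its dependence on bias.
Substituting into the error equation gives error = -setpoint - 20.
Substituting into the flow equation gives flow = setpoint + 79.
So overshoot = -4*setpoint - 325.
Solve -4*setpoint - 325 = -297: setpoint = (-297 + 325) / -4 = -7.

setpoint = -7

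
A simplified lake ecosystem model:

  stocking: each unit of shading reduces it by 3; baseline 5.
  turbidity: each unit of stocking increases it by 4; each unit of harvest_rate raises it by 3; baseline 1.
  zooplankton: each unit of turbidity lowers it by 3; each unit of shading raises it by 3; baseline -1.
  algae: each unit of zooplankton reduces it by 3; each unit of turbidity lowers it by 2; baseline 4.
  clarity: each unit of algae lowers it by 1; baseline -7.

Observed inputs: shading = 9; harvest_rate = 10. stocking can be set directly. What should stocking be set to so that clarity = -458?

Intervening on stocking fixes its value directly, overriding its dependence on shading.
Substituting into the turbidity equation gives turbidity = 4*stocking + 31.
Substituting into the zooplankton equation gives zooplankton = -12*stocking - 67.
Substituting into the algae equation gives algae = 28*stocking + 143.
So clarity = -28*stocking - 150.
Solve -28*stocking - 150 = -458: stocking = (-458 + 150) / -28 = 11.

stocking = 11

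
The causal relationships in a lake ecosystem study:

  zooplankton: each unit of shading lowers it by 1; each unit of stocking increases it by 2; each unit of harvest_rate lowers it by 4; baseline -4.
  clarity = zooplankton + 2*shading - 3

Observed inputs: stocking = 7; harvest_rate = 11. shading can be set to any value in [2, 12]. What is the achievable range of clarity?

Substituting into the zooplankton equation gives zooplankton = -shading - 34.
Substituting into the clarity equation gives clarity = shading - 37.
Linear in shading, so extremes are at the endpoints: shading = 2 gives clarity = -35; shading = 12 gives clarity = -25.

-35 to -25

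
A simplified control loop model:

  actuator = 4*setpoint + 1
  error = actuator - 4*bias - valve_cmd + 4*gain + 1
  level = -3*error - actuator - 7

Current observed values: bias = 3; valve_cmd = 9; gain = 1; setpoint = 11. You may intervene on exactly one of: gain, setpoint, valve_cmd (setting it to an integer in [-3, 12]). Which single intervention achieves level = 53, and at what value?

set setpoint = -1

Intervening on gain: level = -12*gain - 127. Reaching 53 requires gain = -15, outside [-3, 12].
Intervening on setpoint: with other inputs at their observed values, level = -16*setpoint + 37. Solving for 53 gives setpoint = -1, within [-3, 12].
Intervening on valve_cmd: level = 3*valve_cmd - 166. Reaching 53 requires valve_cmd = 73, outside [-3, 12].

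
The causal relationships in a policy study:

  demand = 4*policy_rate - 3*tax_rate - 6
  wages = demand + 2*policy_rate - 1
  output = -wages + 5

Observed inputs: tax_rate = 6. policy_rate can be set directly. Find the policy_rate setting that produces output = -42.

Substituting into the demand equation gives demand = 4*policy_rate - 24.
So wages = 6*policy_rate - 25.
output becomes -6*policy_rate + 30.
Solve -6*policy_rate + 30 = -42: policy_rate = (-42 - 30) / -6 = 12.

policy_rate = 12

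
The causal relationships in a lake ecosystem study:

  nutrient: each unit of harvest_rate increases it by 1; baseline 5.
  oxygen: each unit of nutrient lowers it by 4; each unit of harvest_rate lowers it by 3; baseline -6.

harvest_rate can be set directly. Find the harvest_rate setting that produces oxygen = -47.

Substituting into the oxygen equation gives oxygen = -7*harvest_rate - 26.
Solve -7*harvest_rate - 26 = -47: harvest_rate = (-47 + 26) / -7 = 3.

harvest_rate = 3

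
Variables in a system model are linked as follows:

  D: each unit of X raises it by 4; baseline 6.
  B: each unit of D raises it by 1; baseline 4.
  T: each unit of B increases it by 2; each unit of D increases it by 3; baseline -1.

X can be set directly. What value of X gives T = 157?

X = 6

Substituting into the B equation gives B = 4*X + 10.
Substituting into the T equation gives T = 20*X + 37.
Solve 20*X + 37 = 157: X = (157 - 37) / 20 = 6.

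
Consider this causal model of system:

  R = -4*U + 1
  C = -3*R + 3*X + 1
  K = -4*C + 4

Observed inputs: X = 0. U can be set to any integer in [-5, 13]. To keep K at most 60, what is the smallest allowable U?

U = -1

Substituting into the C equation gives C = 12*U - 2.
Substituting into the K equation gives K = -48*U + 12.
Require -48*U + 12 ≤ 60, so U ≥ -1.
The smallest integer in [-5, 13] satisfying this is -1.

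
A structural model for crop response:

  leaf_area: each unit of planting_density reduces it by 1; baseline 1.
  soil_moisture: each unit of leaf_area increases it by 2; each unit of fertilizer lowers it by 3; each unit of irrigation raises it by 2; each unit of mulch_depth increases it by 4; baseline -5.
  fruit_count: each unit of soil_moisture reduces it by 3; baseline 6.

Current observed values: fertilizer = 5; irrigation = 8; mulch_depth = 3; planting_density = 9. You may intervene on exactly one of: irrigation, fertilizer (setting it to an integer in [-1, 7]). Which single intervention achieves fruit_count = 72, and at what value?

Intervening on irrigation: with other inputs at their observed values, fruit_count = -6*irrigation + 78. Solving for 72 gives irrigation = 1, within [-1, 7].
Intervening on fertilizer: fruit_count = 9*fertilizer - 15. Reaching 72 requires fertilizer = 29/3, not an integer.

set irrigation = 1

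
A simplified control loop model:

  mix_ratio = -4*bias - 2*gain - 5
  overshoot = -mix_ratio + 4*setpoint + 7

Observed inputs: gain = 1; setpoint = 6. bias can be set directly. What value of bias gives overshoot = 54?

Substituting into the mix_ratio equation gives mix_ratio = -4*bias - 7.
Substituting into the overshoot equation gives overshoot = 4*bias + 38.
Solve 4*bias + 38 = 54: bias = (54 - 38) / 4 = 4.

bias = 4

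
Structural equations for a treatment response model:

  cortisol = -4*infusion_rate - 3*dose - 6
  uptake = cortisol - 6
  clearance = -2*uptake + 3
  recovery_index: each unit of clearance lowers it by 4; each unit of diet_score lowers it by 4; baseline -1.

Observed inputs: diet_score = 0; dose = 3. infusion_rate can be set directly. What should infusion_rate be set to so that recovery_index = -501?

infusion_rate = 10

Substituting into the cortisol equation gives cortisol = -4*infusion_rate - 15.
This gives uptake = -4*infusion_rate - 21.
This gives clearance = 8*infusion_rate + 45.
recovery_index becomes -32*infusion_rate - 181.
Solve -32*infusion_rate - 181 = -501: infusion_rate = (-501 + 181) / -32 = 10.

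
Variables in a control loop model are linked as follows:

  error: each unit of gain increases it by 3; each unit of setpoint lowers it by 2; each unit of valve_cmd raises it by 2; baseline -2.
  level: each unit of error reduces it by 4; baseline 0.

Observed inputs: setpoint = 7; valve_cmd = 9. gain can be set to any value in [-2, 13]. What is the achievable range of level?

Substituting into the error equation gives error = 3*gain + 2.
level becomes -12*gain - 8.
Linear in gain, so extremes are at the endpoints: gain = -2 gives level = 16; gain = 13 gives level = -164.

-164 to 16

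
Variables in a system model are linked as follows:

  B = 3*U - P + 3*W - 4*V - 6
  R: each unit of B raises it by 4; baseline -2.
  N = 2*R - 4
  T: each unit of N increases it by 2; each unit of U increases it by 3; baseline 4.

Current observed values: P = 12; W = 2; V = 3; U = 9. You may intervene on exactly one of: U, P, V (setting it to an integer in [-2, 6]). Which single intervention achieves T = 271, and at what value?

Intervening on U: T = 51*U - 396. Reaching 271 requires U = 667/51, not an integer.
Intervening on P: with other inputs at their observed values, T = -16*P + 255. Solving for 271 gives P = -1, within [-2, 6].
Intervening on V: T = -64*V + 255. Reaching 271 requires V = -1/4, not an integer.

set P = -1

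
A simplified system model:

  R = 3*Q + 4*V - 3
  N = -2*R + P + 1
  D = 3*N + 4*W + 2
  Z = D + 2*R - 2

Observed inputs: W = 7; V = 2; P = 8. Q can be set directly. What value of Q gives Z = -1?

Substituting into the R equation gives R = 3*Q + 5.
N becomes -6*Q - 1.
D becomes -18*Q + 27.
Substituting into the Z equation gives Z = -12*Q + 35.
Solve -12*Q + 35 = -1: Q = (-1 - 35) / -12 = 3.

Q = 3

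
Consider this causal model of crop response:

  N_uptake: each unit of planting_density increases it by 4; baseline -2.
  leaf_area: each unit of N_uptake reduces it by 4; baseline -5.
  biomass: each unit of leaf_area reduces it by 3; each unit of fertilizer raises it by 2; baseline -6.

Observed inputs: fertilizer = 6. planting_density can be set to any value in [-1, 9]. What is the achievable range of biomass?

Substituting into the leaf_area equation gives leaf_area = -16*planting_density + 3.
This gives biomass = 48*planting_density - 3.
Linear in planting_density, so extremes are at the endpoints: planting_density = -1 gives biomass = -51; planting_density = 9 gives biomass = 429.

-51 to 429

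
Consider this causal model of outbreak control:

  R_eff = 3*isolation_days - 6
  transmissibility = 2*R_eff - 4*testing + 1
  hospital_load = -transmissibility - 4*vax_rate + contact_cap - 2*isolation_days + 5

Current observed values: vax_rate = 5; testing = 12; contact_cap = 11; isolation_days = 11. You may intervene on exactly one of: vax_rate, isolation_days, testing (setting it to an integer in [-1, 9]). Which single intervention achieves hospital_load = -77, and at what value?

Intervening on vax_rate: hospital_load = -4*vax_rate - 13. Reaching -77 requires vax_rate = 16, outside [-1, 9].
Intervening on isolation_days: hospital_load = -8*isolation_days + 55. Reaching -77 requires isolation_days = 33/2, not an integer.
Intervening on testing: with other inputs at their observed values, hospital_load = 4*testing - 81. Solving for -77 gives testing = 1, within [-1, 9].

set testing = 1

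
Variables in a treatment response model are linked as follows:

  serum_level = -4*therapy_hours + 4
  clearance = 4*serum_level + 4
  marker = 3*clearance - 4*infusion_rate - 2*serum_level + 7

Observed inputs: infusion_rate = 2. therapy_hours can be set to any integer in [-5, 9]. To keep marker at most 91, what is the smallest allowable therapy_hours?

Substituting into the clearance equation gives clearance = -16*therapy_hours + 20.
Substituting into the marker equation gives marker = -40*therapy_hours + 51.
Require -40*therapy_hours + 51 ≤ 91, so therapy_hours ≥ -1.
The smallest integer in [-5, 9] satisfying this is -1.

therapy_hours = -1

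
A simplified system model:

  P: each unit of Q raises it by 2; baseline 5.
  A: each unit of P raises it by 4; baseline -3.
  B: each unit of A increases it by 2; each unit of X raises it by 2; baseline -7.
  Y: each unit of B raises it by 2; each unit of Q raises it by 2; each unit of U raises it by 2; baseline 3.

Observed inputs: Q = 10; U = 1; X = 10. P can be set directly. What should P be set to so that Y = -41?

P = -5

Intervening on P fixes its value directly, overriding its dependence on Q.
Substituting into the B equation gives B = 8*P + 7.
Y becomes 16*P + 39.
Solve 16*P + 39 = -41: P = (-41 - 39) / 16 = -5.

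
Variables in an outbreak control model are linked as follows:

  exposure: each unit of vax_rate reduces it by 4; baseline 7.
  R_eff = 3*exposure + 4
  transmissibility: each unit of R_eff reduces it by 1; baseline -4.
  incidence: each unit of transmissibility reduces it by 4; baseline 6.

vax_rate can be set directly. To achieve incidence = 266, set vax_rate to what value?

vax_rate = -3

Substituting into the R_eff equation gives R_eff = -12*vax_rate + 25.
Substituting into the transmissibility equation gives transmissibility = 12*vax_rate - 29.
So incidence = -48*vax_rate + 122.
Solve -48*vax_rate + 122 = 266: vax_rate = (266 - 122) / -48 = -3.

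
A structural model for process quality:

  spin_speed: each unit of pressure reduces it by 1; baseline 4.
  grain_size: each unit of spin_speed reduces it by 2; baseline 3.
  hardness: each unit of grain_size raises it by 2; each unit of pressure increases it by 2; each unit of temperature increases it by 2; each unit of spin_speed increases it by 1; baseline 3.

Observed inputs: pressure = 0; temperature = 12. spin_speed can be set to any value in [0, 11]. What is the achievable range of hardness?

0 to 33

Intervening on spin_speed fixes its value directly, overriding its dependence on pressure.
Substituting into the hardness equation gives hardness = -3*spin_speed + 33.
Linear in spin_speed, so extremes are at the endpoints: spin_speed = 0 gives hardness = 33; spin_speed = 11 gives hardness = 0.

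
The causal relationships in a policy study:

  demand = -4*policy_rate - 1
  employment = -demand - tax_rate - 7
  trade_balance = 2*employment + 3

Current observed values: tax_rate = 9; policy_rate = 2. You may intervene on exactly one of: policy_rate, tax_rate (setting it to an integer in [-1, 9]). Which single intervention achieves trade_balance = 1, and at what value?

Intervening on policy_rate: trade_balance = 8*policy_rate - 27. Reaching 1 requires policy_rate = 7/2, not an integer.
Intervening on tax_rate: with other inputs at their observed values, trade_balance = -2*tax_rate + 7. Solving for 1 gives tax_rate = 3, within [-1, 9].

set tax_rate = 3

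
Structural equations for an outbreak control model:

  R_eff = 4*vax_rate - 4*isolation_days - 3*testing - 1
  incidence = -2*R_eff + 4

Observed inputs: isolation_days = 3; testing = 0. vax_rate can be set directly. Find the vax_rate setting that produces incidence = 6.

Substituting into the R_eff equation gives R_eff = 4*vax_rate - 13.
Substituting into the incidence equation gives incidence = -8*vax_rate + 30.
Solve -8*vax_rate + 30 = 6: vax_rate = (6 - 30) / -8 = 3.

vax_rate = 3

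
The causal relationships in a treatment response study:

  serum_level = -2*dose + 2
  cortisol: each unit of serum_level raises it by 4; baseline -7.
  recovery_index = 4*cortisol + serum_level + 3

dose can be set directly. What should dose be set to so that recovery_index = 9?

Substituting into the cortisol equation gives cortisol = -8*dose + 1.
Substituting into the recovery_index equation gives recovery_index = -34*dose + 9.
Solve -34*dose + 9 = 9: dose = (9 - 9) / -34 = 0.

dose = 0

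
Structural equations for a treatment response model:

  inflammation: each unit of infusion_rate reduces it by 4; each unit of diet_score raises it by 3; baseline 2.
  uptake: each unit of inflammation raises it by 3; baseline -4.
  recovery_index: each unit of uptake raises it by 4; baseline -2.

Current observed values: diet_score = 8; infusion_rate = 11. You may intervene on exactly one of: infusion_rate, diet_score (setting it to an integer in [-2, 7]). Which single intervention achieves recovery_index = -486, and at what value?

Intervening on infusion_rate: recovery_index = -48*infusion_rate + 294. Reaching -486 requires infusion_rate = 65/4, not an integer.
Intervening on diet_score: with other inputs at their observed values, recovery_index = 36*diet_score - 522. Solving for -486 gives diet_score = 1, within [-2, 7].

set diet_score = 1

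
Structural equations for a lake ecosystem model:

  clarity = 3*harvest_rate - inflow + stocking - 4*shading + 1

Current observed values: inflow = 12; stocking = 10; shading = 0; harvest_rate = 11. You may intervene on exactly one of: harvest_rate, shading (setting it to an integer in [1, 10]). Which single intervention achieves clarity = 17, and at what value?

set harvest_rate = 6

Intervening on harvest_rate: with other inputs at their observed values, clarity = 3*harvest_rate - 1. Solving for 17 gives harvest_rate = 6, within [1, 10].
Intervening on shading: clarity = -4*shading + 32. Reaching 17 requires shading = 15/4, not an integer.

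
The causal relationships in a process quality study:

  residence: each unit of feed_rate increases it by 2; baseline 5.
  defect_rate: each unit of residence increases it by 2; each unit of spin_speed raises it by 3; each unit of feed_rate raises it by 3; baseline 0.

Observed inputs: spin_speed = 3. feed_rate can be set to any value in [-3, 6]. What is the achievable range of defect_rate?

-2 to 61

Substituting into the defect_rate equation gives defect_rate = 7*feed_rate + 19.
Linear in feed_rate, so extremes are at the endpoints: feed_rate = -3 gives defect_rate = -2; feed_rate = 6 gives defect_rate = 61.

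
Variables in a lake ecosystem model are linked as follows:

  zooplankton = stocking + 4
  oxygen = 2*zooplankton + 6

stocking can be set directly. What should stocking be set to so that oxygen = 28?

stocking = 7

Substituting into the oxygen equation gives oxygen = 2*stocking + 14.
Solve 2*stocking + 14 = 28: stocking = (28 - 14) / 2 = 7.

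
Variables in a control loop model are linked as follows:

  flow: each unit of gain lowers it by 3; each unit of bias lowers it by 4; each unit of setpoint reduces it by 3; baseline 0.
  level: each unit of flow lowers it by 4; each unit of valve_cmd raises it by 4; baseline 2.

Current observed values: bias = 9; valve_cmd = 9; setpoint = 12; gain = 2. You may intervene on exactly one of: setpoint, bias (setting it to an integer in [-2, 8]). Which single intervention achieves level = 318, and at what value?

Intervening on setpoint: level = 12*setpoint + 206. Reaching 318 requires setpoint = 28/3, not an integer.
Intervening on bias: with other inputs at their observed values, level = 16*bias + 206. Solving for 318 gives bias = 7, within [-2, 8].

set bias = 7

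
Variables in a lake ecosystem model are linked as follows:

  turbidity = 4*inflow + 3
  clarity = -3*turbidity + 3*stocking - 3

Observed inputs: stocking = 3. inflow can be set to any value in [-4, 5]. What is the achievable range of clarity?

Substituting into the clarity equation gives clarity = -12*inflow - 3.
Linear in inflow, so extremes are at the endpoints: inflow = -4 gives clarity = 45; inflow = 5 gives clarity = -63.

-63 to 45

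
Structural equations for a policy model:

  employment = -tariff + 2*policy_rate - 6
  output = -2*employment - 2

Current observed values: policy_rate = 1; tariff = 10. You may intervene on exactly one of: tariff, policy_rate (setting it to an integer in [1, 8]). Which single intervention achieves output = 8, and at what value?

Intervening on tariff: with other inputs at their observed values, output = 2*tariff + 6. Solving for 8 gives tariff = 1, within [1, 8].
Intervening on policy_rate: output = -4*policy_rate + 30. Reaching 8 requires policy_rate = 11/2, not an integer.

set tariff = 1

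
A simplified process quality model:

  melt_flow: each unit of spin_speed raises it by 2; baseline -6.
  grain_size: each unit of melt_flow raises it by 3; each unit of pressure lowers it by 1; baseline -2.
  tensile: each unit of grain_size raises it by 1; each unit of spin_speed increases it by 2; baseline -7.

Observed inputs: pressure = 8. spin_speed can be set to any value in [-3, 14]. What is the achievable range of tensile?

Substituting into the grain_size equation gives grain_size = 6*spin_speed - 28.
tensile becomes 8*spin_speed - 35.
Linear in spin_speed, so extremes are at the endpoints: spin_speed = -3 gives tensile = -59; spin_speed = 14 gives tensile = 77.

-59 to 77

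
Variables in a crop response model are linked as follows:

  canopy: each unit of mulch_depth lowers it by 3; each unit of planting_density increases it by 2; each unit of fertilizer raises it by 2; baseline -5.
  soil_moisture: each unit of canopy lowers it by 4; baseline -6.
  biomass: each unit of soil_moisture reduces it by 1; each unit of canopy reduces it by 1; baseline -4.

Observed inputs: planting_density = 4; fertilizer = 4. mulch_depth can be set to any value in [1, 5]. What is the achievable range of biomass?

Substituting into the canopy equation gives canopy = -3*mulch_depth + 11.
soil_moisture becomes 12*mulch_depth - 50.
Substituting into the biomass equation gives biomass = -9*mulch_depth + 35.
Linear in mulch_depth, so extremes are at the endpoints: mulch_depth = 1 gives biomass = 26; mulch_depth = 5 gives biomass = -10.

-10 to 26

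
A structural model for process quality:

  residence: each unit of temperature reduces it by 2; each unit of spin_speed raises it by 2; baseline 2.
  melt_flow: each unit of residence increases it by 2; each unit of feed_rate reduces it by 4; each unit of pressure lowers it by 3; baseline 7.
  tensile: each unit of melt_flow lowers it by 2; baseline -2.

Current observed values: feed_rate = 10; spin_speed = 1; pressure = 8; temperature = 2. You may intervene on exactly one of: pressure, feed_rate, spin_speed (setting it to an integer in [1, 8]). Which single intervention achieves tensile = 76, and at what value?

set pressure = 2

Intervening on pressure: with other inputs at their observed values, tensile = 6*pressure + 64. Solving for 76 gives pressure = 2, within [1, 8].
Intervening on feed_rate: tensile = 8*feed_rate + 32. Reaching 76 requires feed_rate = 11/2, not an integer.
Intervening on spin_speed: tensile = -8*spin_speed + 120. Reaching 76 requires spin_speed = 11/2, not an integer.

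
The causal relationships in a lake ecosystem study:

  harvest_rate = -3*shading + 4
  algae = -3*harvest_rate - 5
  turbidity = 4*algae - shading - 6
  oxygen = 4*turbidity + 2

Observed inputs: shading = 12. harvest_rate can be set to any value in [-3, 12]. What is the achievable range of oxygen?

-726 to -6

Intervening on harvest_rate fixes its value directly, overriding its dependence on shading.
Substituting into the turbidity equation gives turbidity = -12*harvest_rate - 38.
Substituting into the oxygen equation gives oxygen = -48*harvest_rate - 150.
Linear in harvest_rate, so extremes are at the endpoints: harvest_rate = -3 gives oxygen = -6; harvest_rate = 12 gives oxygen = -726.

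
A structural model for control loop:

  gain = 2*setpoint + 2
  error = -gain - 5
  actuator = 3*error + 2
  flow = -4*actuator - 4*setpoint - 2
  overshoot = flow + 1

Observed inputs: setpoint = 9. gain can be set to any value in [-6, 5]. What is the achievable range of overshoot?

Intervening on gain fixes its value directly, overriding its dependence on setpoint.
Substituting into the actuator equation gives actuator = -3*gain - 13.
This gives flow = 12*gain + 14.
So overshoot = 12*gain + 15.
Linear in gain, so extremes are at the endpoints: gain = -6 gives overshoot = -57; gain = 5 gives overshoot = 75.

-57 to 75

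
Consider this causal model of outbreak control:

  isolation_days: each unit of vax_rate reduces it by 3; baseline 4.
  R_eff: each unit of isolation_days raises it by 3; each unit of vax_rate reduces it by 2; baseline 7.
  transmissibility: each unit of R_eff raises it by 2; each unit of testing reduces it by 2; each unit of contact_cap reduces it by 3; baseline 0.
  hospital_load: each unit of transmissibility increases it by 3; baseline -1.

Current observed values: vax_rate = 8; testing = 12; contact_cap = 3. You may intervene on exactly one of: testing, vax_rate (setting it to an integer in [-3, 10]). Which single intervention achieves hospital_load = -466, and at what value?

set testing = 4

Intervening on testing: with other inputs at their observed values, hospital_load = -6*testing - 442. Solving for -466 gives testing = 4, within [-3, 10].
Intervening on vax_rate: hospital_load = -66*vax_rate + 14. Reaching -466 requires vax_rate = 80/11, not an integer.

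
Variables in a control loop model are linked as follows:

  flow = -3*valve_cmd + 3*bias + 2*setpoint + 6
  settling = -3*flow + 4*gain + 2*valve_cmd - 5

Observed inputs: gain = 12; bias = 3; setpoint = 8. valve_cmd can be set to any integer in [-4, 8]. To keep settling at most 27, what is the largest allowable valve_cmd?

valve_cmd = 7

Substituting into the flow equation gives flow = -3*valve_cmd + 31.
Substituting into the settling equation gives settling = 11*valve_cmd - 50.
Require 11*valve_cmd - 50 ≤ 27, so valve_cmd ≤ 7.
The largest integer in [-4, 8] satisfying this is 7.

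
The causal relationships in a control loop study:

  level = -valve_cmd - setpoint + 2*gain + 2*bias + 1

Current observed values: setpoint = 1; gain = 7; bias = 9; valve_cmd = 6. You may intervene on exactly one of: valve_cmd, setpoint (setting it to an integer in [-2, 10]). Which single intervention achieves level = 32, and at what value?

Intervening on valve_cmd: with other inputs at their observed values, level = -valve_cmd + 32. Solving for 32 gives valve_cmd = 0, within [-2, 10].
Intervening on setpoint: level = -setpoint + 27. Reaching 32 requires setpoint = -5, outside [-2, 10].

set valve_cmd = 0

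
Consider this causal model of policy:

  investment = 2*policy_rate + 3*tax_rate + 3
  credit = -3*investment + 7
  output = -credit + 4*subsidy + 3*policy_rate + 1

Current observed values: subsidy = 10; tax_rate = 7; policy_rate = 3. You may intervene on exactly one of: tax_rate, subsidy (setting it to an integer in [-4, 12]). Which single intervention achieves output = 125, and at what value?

Intervening on tax_rate: output = 9*tax_rate + 70. Reaching 125 requires tax_rate = 55/9, not an integer.
Intervening on subsidy: with other inputs at their observed values, output = 4*subsidy + 93. Solving for 125 gives subsidy = 8, within [-4, 12].

set subsidy = 8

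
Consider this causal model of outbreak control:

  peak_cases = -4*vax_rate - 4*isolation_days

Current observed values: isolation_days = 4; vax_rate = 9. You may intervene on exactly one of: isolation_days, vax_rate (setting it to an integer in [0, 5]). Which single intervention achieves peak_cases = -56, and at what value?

set isolation_days = 5

Intervening on isolation_days: with other inputs at their observed values, peak_cases = -4*isolation_days - 36. Solving for -56 gives isolation_days = 5, within [0, 5].
Intervening on vax_rate: peak_cases = -4*vax_rate - 16. Reaching -56 requires vax_rate = 10, outside [0, 5].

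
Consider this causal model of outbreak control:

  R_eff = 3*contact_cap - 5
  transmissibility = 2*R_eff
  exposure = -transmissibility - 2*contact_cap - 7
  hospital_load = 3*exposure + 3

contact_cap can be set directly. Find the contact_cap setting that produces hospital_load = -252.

Substituting into the transmissibility equation gives transmissibility = 6*contact_cap - 10.
Substituting into the exposure equation gives exposure = -8*contact_cap + 3.
Substituting into the hospital_load equation gives hospital_load = -24*contact_cap + 12.
Solve -24*contact_cap + 12 = -252: contact_cap = (-252 - 12) / -24 = 11.

contact_cap = 11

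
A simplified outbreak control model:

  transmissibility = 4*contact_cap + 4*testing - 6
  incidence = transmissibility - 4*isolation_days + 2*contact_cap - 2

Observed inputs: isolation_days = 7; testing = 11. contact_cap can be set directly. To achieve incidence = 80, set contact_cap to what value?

Substituting into the transmissibility equation gives transmissibility = 4*contact_cap + 38.
Substituting into the incidence equation gives incidence = 6*contact_cap + 8.
Solve 6*contact_cap + 8 = 80: contact_cap = (80 - 8) / 6 = 12.

contact_cap = 12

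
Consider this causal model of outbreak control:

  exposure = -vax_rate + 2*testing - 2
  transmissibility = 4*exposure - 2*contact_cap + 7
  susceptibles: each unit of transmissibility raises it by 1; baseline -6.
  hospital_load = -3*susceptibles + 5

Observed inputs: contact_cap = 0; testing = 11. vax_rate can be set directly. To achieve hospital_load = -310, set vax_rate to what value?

vax_rate = -6

Substituting into the exposure equation gives exposure = -vax_rate + 20.
transmissibility becomes -4*vax_rate + 87.
This gives susceptibles = -4*vax_rate + 81.
hospital_load becomes 12*vax_rate - 238.
Solve 12*vax_rate - 238 = -310: vax_rate = (-310 + 238) / 12 = -6.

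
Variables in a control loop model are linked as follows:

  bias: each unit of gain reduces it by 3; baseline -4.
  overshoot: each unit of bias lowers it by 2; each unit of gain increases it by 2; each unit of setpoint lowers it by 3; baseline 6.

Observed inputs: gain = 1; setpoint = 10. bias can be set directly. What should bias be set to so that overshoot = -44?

bias = 11

Intervening on bias fixes its value directly, overriding its dependence on gain.
Substituting into the overshoot equation gives overshoot = -2*bias - 22.
Solve -2*bias - 22 = -44: bias = (-44 + 22) / -2 = 11.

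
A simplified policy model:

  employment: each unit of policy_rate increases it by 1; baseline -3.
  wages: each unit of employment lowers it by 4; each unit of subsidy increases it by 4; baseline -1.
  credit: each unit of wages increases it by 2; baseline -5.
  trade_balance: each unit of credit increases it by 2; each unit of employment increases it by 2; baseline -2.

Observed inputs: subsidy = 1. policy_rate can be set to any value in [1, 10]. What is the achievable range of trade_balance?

Substituting into the wages equation gives wages = -4*policy_rate + 15.
Substituting into the credit equation gives credit = -8*policy_rate + 25.
Substituting into the trade_balance equation gives trade_balance = -14*policy_rate + 42.
Linear in policy_rate, so extremes are at the endpoints: policy_rate = 1 gives trade_balance = 28; policy_rate = 10 gives trade_balance = -98.

-98 to 28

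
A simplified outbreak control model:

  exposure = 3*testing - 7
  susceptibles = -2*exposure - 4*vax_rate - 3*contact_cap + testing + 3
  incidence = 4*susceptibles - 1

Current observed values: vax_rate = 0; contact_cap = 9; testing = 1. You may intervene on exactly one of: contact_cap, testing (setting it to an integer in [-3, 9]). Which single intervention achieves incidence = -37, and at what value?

set contact_cap = 7

Intervening on contact_cap: with other inputs at their observed values, incidence = -12*contact_cap + 47. Solving for -37 gives contact_cap = 7, within [-3, 9].
Intervening on testing: incidence = -20*testing - 41. Reaching -37 requires testing = -1/5, not an integer.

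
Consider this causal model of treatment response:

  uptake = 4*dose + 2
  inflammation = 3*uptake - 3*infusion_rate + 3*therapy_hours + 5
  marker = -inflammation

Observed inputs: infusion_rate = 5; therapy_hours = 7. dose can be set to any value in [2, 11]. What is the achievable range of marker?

Substituting into the inflammation equation gives inflammation = 12*dose + 17.
Substituting into the marker equation gives marker = -12*dose - 17.
Linear in dose, so extremes are at the endpoints: dose = 2 gives marker = -41; dose = 11 gives marker = -149.

-149 to -41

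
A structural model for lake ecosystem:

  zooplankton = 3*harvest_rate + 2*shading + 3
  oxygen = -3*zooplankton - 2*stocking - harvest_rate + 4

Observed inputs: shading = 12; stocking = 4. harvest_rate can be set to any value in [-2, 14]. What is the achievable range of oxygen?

-225 to -65

Substituting into the zooplankton equation gives zooplankton = 3*harvest_rate + 27.
So oxygen = -10*harvest_rate - 85.
Linear in harvest_rate, so extremes are at the endpoints: harvest_rate = -2 gives oxygen = -65; harvest_rate = 14 gives oxygen = -225.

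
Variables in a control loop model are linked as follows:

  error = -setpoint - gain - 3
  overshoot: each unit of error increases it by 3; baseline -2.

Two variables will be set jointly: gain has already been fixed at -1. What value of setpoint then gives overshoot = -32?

With gain held at -1:
Substituting into the error equation gives error = -setpoint - 2.
This gives overshoot = -3*setpoint - 8.
Solve -3*setpoint - 8 = -32: setpoint = (-32 + 8) / -3 = 8.

setpoint = 8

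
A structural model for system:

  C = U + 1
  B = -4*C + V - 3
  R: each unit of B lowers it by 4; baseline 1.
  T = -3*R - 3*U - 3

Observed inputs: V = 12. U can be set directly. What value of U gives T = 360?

Substituting into the B equation gives B = -4*U + 5.
Substituting into the R equation gives R = 16*U - 19.
Substituting into the T equation gives T = -51*U + 54.
Solve -51*U + 54 = 360: U = (360 - 54) / -51 = -6.

U = -6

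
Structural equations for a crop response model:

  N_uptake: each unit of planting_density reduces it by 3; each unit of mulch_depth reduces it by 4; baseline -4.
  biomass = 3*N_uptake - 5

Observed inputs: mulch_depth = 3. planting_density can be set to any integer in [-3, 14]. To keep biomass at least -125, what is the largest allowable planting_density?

Substituting into the N_uptake equation gives N_uptake = -3*planting_density - 16.
This gives biomass = -9*planting_density - 53.
Require -9*planting_density - 53 ≥ -125, so planting_density ≤ 8.
The largest integer in [-3, 14] satisfying this is 8.

planting_density = 8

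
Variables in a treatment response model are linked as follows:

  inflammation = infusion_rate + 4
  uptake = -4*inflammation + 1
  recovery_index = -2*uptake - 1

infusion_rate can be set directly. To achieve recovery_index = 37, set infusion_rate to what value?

infusion_rate = 1

Substituting into the uptake equation gives uptake = -4*infusion_rate - 15.
So recovery_index = 8*infusion_rate + 29.
Solve 8*infusion_rate + 29 = 37: infusion_rate = (37 - 29) / 8 = 1.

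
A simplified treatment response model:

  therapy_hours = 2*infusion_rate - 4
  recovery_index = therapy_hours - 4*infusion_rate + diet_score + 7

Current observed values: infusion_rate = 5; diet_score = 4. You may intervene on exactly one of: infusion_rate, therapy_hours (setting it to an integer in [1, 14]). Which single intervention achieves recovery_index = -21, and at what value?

Intervening on infusion_rate: with other inputs at their observed values, recovery_index = -2*infusion_rate + 7. Solving for -21 gives infusion_rate = 14, within [1, 14].
Intervening on therapy_hours: recovery_index = therapy_hours - 9. Reaching -21 requires therapy_hours = -12, outside [1, 14].

set infusion_rate = 14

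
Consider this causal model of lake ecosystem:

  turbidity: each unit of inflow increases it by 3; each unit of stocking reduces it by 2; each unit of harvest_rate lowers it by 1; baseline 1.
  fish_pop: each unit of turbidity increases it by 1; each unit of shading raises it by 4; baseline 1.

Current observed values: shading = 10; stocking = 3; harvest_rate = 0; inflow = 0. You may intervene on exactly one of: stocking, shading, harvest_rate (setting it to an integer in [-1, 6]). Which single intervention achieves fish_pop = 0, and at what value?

Intervening on stocking: fish_pop = -2*stocking + 42. Reaching 0 requires stocking = 21, outside [-1, 6].
Intervening on shading: with other inputs at their observed values, fish_pop = 4*shading - 4. Solving for 0 gives shading = 1, within [-1, 6].
Intervening on harvest_rate: fish_pop = -harvest_rate + 36. Reaching 0 requires harvest_rate = 36, outside [-1, 6].

set shading = 1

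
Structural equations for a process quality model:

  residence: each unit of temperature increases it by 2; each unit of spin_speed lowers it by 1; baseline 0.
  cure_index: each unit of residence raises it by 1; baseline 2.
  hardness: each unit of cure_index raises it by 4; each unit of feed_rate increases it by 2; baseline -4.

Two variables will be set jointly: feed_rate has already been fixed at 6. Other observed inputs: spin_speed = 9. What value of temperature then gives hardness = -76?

temperature = -7

With feed_rate held at 6:
Substituting into the residence equation gives residence = 2*temperature - 9.
cure_index becomes 2*temperature - 7.
hardness becomes 8*temperature - 20.
Solve 8*temperature - 20 = -76: temperature = (-76 + 20) / 8 = -7.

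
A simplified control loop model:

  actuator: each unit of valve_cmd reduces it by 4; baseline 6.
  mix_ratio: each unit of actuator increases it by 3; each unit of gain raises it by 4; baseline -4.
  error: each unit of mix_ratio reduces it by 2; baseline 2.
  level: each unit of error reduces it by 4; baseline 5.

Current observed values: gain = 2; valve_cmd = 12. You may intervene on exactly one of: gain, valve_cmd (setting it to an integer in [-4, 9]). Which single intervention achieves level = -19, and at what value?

Intervening on gain: level = 32*gain - 1043. Reaching -19 requires gain = 32, outside [-4, 9].
Intervening on valve_cmd: with other inputs at their observed values, level = -96*valve_cmd + 173. Solving for -19 gives valve_cmd = 2, within [-4, 9].

set valve_cmd = 2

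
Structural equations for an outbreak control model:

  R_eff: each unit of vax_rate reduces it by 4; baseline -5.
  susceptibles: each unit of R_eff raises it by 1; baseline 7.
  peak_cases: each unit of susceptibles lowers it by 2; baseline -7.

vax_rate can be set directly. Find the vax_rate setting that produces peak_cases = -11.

Substituting into the susceptibles equation gives susceptibles = -4*vax_rate + 2.
Substituting into the peak_cases equation gives peak_cases = 8*vax_rate - 11.
Solve 8*vax_rate - 11 = -11: vax_rate = (-11 + 11) / 8 = 0.

vax_rate = 0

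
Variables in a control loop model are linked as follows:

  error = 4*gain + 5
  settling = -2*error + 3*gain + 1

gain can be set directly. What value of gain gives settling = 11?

gain = -4

Substituting into the settling equation gives settling = -5*gain - 9.
Solve -5*gain - 9 = 11: gain = (11 + 9) / -5 = -4.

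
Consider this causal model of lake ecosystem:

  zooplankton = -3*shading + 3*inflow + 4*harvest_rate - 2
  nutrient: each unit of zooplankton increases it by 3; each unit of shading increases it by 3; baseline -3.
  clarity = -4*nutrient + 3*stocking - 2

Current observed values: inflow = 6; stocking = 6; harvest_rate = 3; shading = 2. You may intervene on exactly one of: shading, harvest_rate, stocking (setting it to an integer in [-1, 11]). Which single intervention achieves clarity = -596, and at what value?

set harvest_rate = 10

Intervening on shading: clarity = 24*shading - 308. Reaching -596 requires shading = -12, outside [-1, 11].
Intervening on harvest_rate: with other inputs at their observed values, clarity = -48*harvest_rate - 116. Solving for -596 gives harvest_rate = 10, within [-1, 11].
Intervening on stocking: clarity = 3*stocking - 278. Reaching -596 requires stocking = -106, outside [-1, 11].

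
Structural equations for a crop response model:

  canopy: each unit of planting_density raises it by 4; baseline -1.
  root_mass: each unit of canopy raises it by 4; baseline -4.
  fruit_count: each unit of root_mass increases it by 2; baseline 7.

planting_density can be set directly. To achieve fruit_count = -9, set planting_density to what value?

planting_density = 0

Substituting into the root_mass equation gives root_mass = 16*planting_density - 8.
So fruit_count = 32*planting_density - 9.
Solve 32*planting_density - 9 = -9: planting_density = (-9 + 9) / 32 = 0.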